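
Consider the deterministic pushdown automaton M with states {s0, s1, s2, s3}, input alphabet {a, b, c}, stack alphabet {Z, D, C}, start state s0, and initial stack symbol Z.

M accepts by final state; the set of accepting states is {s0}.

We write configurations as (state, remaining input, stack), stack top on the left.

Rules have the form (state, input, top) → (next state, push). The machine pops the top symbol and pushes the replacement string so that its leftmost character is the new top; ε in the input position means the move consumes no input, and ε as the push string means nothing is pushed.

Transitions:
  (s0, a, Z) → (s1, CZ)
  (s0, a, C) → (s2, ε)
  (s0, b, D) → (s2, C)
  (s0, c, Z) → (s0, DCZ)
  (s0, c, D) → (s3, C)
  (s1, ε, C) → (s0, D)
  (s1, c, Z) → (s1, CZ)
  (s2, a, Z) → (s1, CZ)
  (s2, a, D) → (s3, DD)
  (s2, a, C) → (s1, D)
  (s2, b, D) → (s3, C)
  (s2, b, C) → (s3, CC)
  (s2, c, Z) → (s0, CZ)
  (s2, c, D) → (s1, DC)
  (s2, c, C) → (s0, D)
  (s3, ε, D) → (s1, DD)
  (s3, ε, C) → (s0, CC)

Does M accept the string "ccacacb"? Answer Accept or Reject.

(s0, ccacacb, Z)
  read c, top Z: go to s0, push DCZ → (s0, cacacb, DCZ)
  read c, top D: go to s3, push C → (s3, acacb, CCZ)
  ε-move, top C: go to s0, push CC → (s0, acacb, CCCZ)
  read a, top C: go to s2, push ε → (s2, cacb, CCZ)
  read c, top C: go to s0, push D → (s0, acb, DCZ)
No transition applies at (s0, acb, DCZ); input not fully consumed.

Reject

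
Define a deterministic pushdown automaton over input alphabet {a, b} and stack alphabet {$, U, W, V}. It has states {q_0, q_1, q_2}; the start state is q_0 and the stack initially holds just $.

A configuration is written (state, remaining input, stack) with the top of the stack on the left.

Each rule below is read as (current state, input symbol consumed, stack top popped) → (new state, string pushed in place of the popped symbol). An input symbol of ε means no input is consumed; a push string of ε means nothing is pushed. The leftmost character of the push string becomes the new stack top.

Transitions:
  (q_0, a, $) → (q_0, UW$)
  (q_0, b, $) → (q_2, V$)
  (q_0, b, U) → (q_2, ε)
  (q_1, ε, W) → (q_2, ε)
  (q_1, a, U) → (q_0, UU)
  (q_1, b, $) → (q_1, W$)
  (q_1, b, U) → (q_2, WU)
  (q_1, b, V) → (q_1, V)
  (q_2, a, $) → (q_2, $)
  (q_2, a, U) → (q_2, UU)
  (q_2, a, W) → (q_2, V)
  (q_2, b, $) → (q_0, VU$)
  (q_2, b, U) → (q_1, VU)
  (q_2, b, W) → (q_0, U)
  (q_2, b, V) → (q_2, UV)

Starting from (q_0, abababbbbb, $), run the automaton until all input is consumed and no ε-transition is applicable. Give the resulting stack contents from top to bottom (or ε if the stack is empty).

VUUV$

(q_0, abababbbbb, $)
  read a, top $: go to q_0, push UW$ → (q_0, bababbbbb, UW$)
  read b, top U: go to q_2, push ε → (q_2, ababbbbb, W$)
  read a, top W: go to q_2, push V → (q_2, babbbbb, V$)
  read b, top V: go to q_2, push UV → (q_2, abbbbb, UV$)
  read a, top U: go to q_2, push UU → (q_2, bbbbb, UUV$)
  read b, top U: go to q_1, push VU → (q_1, bbbb, VUUV$)
  read b, top V: go to q_1, push V → (q_1, bbb, VUUV$)
  read b, top V: go to q_1, push V → (q_1, bb, VUUV$)
  read b, top V: go to q_1, push V → (q_1, b, VUUV$)
  read b, top V: go to q_1, push V → (q_1, ε, VUUV$)
All input consumed in state q_1 with stack VUUV$.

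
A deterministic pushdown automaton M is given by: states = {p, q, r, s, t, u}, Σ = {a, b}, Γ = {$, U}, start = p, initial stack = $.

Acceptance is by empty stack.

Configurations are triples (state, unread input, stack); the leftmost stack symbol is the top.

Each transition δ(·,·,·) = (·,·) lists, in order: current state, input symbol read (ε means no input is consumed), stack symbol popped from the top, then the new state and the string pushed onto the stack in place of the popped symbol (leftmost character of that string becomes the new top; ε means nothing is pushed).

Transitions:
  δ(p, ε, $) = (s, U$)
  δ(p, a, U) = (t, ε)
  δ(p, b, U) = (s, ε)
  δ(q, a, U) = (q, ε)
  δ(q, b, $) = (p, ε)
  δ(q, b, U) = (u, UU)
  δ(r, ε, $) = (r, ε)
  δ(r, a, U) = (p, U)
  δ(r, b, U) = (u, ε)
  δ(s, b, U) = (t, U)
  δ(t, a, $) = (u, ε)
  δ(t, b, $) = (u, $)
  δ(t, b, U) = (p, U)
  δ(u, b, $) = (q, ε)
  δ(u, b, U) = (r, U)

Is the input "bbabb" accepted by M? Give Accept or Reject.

Accept

(p, bbabb, $) ⊢ (s, bbabb, U$) ⊢ (t, babb, U$) ⊢ (p, abb, U$) ⊢ (t, bb, $) ⊢ (u, b, $) ⊢ (q, ε, ε)
All input consumed and the stack is empty.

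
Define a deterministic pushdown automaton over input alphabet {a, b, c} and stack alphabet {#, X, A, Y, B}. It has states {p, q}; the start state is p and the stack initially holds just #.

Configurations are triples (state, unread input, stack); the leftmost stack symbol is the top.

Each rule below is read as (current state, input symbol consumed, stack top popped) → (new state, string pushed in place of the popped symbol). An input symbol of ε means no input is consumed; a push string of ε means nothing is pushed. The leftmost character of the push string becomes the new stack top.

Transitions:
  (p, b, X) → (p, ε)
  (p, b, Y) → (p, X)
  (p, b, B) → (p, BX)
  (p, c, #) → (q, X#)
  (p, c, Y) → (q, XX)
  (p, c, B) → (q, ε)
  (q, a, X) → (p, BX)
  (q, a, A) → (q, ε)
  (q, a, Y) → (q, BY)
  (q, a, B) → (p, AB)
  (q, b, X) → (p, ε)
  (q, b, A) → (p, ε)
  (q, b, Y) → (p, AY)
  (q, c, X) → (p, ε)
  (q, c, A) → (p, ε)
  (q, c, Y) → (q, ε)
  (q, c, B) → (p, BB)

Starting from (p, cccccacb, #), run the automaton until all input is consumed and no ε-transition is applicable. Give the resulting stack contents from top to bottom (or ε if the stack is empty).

#

(p, cccccacb, #)
  read c, top #: go to q, push X# → (q, ccccacb, X#)
  read c, top X: go to p, push ε → (p, cccacb, #)
  read c, top #: go to q, push X# → (q, ccacb, X#)
  read c, top X: go to p, push ε → (p, cacb, #)
  read c, top #: go to q, push X# → (q, acb, X#)
  read a, top X: go to p, push BX → (p, cb, BX#)
  read c, top B: go to q, push ε → (q, b, X#)
  read b, top X: go to p, push ε → (p, ε, #)
All input consumed in state p with stack #.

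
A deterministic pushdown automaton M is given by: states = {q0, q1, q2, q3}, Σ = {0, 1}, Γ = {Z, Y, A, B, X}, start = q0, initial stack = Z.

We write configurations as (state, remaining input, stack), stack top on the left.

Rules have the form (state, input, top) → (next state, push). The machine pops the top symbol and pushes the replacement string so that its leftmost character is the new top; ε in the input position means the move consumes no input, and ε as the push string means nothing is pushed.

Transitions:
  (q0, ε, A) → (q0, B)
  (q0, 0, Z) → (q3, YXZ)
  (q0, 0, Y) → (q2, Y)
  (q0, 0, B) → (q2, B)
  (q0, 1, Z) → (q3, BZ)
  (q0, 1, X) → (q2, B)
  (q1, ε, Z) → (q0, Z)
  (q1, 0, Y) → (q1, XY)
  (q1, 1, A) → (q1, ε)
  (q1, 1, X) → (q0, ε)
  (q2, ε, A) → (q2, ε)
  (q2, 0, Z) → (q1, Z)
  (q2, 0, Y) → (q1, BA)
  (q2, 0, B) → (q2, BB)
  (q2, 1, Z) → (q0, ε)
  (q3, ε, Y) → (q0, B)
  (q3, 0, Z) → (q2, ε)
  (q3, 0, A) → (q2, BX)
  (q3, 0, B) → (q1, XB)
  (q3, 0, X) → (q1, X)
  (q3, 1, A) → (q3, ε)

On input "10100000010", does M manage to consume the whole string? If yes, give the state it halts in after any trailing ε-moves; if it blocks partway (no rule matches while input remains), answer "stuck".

(q0, 10100000010, Z)
  read 1, top Z: go to q3, push BZ → (q3, 0100000010, BZ)
  read 0, top B: go to q1, push XB → (q1, 100000010, XBZ)
  read 1, top X: go to q0, push ε → (q0, 00000010, BZ)
  read 0, top B: go to q2, push B → (q2, 0000010, BZ)
  read 0, top B: go to q2, push BB → (q2, 000010, BBZ)
  read 0, top B: go to q2, push BB → (q2, 00010, BBBZ)
  read 0, top B: go to q2, push BB → (q2, 0010, BBBBZ)
  read 0, top B: go to q2, push BB → (q2, 010, BBBBBZ)
  read 0, top B: go to q2, push BB → (q2, 10, BBBBBBZ)
No transition for (q2, 1, top B); M blocks with input 10 remaining.

stuck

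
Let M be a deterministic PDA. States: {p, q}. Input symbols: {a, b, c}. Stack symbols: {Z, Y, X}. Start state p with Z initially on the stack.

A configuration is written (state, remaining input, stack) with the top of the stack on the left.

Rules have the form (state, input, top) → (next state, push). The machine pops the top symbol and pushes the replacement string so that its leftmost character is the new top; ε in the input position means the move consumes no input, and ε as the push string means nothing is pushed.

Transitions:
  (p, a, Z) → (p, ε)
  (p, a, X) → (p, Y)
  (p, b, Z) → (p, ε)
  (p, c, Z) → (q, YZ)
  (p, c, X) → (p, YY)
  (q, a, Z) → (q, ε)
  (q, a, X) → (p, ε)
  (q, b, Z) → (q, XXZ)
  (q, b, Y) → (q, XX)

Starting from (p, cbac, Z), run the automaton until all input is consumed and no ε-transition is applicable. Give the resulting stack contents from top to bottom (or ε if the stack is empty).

YYZ

(p, cbac, Z)
  read c, top Z: go to q, push YZ → (q, bac, YZ)
  read b, top Y: go to q, push XX → (q, ac, XXZ)
  read a, top X: go to p, push ε → (p, c, XZ)
  read c, top X: go to p, push YY → (p, ε, YYZ)
All input consumed in state p with stack YYZ.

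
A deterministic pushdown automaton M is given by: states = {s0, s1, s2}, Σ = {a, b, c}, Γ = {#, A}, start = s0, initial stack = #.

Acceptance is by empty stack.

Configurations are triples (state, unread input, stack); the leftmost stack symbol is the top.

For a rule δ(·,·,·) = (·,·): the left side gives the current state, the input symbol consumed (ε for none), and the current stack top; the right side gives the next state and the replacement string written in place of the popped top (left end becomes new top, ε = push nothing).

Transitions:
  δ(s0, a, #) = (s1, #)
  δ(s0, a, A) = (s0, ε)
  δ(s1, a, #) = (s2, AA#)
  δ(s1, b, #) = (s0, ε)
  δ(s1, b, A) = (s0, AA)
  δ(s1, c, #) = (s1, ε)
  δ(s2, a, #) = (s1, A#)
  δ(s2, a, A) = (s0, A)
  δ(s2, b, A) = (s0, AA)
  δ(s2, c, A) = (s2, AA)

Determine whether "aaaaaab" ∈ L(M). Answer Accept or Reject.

Accept

(s0, aaaaaab, #)
  read a, top #: go to s1, push # → (s1, aaaaab, #)
  read a, top #: go to s2, push AA# → (s2, aaaab, AA#)
  read a, top A: go to s0, push A → (s0, aaab, AA#)
  read a, top A: go to s0, push ε → (s0, aab, A#)
  read a, top A: go to s0, push ε → (s0, ab, #)
  read a, top #: go to s1, push # → (s1, b, #)
  read b, top #: go to s0, push ε → (s0, ε, ε)
All input consumed and the stack is empty.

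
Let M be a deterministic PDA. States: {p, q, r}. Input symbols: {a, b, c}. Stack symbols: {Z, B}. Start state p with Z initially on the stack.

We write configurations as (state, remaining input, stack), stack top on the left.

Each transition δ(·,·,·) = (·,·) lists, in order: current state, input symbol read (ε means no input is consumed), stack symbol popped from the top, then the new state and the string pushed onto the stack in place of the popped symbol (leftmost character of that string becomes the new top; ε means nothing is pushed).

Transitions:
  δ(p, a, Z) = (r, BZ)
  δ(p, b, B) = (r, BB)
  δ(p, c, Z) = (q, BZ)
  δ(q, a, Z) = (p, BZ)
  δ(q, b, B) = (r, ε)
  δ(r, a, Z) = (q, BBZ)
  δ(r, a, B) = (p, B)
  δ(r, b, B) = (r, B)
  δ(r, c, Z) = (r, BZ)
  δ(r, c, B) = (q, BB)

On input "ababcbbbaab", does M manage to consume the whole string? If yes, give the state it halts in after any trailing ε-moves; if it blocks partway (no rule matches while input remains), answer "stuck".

(p, ababcbbbaab, Z) ⊢ (r, babcbbbaab, BZ) ⊢ (r, abcbbbaab, BZ) ⊢ (p, bcbbbaab, BZ) ⊢ (r, cbbbaab, BBZ) ⊢ (q, bbbaab, BBBZ) ⊢ (r, bbaab, BBZ) ⊢ (r, baab, BBZ) ⊢ (r, aab, BBZ) ⊢ (p, ab, BBZ)
No transition for (p, a, top B); M blocks with input ab remaining.

stuck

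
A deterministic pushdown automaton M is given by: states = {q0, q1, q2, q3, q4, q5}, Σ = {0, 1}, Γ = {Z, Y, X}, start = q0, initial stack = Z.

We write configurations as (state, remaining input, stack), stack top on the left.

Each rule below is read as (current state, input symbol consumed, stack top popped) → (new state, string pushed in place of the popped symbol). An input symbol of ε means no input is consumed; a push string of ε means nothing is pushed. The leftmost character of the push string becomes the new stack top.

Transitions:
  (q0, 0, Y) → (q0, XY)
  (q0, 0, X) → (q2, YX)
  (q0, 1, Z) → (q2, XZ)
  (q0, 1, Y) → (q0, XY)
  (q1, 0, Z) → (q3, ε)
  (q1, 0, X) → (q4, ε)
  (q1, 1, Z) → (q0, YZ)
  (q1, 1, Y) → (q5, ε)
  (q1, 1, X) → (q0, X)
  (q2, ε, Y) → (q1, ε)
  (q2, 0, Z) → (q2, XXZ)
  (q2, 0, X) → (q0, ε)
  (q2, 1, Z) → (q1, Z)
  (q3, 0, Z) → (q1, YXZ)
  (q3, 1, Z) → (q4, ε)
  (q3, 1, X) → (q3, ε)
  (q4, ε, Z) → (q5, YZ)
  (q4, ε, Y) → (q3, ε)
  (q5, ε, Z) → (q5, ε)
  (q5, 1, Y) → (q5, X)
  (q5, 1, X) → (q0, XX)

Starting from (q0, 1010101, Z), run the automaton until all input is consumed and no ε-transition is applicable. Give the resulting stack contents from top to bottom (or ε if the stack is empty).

XZ

(q0, 1010101, Z)
  read 1, top Z: go to q2, push XZ → (q2, 010101, XZ)
  read 0, top X: go to q0, push ε → (q0, 10101, Z)
  read 1, top Z: go to q2, push XZ → (q2, 0101, XZ)
  read 0, top X: go to q0, push ε → (q0, 101, Z)
  read 1, top Z: go to q2, push XZ → (q2, 01, XZ)
  read 0, top X: go to q0, push ε → (q0, 1, Z)
  read 1, top Z: go to q2, push XZ → (q2, ε, XZ)
All input consumed in state q2 with stack XZ.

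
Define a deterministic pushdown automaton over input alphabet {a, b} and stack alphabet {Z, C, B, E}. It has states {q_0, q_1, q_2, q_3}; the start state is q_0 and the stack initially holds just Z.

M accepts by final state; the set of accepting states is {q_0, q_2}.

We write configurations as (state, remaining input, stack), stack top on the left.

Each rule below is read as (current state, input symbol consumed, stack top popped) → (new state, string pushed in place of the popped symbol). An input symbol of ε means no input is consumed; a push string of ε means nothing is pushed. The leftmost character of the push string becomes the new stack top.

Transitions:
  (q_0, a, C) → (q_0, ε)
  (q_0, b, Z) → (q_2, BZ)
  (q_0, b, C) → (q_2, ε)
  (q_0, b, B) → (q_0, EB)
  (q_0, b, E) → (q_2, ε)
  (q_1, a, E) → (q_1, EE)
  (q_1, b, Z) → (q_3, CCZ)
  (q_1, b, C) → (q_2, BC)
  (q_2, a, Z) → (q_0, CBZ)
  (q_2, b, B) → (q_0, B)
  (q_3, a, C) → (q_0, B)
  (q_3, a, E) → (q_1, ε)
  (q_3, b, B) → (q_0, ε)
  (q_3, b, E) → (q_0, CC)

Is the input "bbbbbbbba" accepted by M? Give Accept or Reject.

(q_0, bbbbbbbba, Z) ⊢ (q_2, bbbbbbba, BZ) ⊢ (q_0, bbbbbba, BZ) ⊢ (q_0, bbbbba, EBZ) ⊢ (q_2, bbbba, BZ) ⊢ (q_0, bbba, BZ) ⊢ (q_0, bba, EBZ) ⊢ (q_2, ba, BZ) ⊢ (q_0, a, BZ)
No transition applies at (q_0, a, BZ); input not fully consumed.

Reject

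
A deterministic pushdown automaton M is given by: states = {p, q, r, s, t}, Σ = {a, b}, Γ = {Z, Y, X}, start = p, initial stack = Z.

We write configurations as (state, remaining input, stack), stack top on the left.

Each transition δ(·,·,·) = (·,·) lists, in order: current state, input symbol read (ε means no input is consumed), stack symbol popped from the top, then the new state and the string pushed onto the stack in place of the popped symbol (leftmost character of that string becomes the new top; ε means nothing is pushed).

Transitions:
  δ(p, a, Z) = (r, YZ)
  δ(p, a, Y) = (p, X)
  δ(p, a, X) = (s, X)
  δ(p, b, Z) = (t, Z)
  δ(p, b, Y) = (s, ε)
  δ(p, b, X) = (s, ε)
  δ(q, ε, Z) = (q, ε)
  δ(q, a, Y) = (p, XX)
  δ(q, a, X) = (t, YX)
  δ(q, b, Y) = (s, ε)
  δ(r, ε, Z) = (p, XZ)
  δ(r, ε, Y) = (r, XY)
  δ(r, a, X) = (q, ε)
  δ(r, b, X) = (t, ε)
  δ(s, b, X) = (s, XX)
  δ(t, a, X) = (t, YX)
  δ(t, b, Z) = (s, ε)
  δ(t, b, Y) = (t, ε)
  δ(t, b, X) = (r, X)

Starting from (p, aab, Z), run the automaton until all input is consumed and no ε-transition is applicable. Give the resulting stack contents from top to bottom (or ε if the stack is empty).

Z

(p, aab, Z) ⊢ (r, ab, YZ) ⊢ (r, ab, XYZ) ⊢ (q, b, YZ) ⊢ (s, ε, Z)
All input consumed in state s with stack Z.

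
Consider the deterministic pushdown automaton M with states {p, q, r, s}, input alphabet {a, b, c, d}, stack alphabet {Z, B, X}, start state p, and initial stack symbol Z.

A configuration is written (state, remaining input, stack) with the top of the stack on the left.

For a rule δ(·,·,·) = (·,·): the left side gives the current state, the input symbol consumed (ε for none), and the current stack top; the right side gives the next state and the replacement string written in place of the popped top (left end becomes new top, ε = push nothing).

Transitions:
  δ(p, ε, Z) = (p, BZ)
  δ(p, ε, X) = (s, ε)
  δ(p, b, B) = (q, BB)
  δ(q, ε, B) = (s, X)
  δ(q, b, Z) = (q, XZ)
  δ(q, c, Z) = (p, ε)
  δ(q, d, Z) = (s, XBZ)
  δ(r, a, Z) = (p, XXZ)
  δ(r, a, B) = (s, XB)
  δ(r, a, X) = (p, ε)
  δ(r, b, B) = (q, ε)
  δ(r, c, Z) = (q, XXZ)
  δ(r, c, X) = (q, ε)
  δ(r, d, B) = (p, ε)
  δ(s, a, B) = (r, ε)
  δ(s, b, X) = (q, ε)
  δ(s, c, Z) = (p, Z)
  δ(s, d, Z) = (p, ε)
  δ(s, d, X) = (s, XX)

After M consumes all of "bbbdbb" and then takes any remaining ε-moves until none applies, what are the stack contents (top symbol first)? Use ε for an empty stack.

(p, bbbdbb, Z)
  ε-move, top Z: go to p, push BZ → (p, bbbdbb, BZ)
  read b, top B: go to q, push BB → (q, bbdbb, BBZ)
  ε-move, top B: go to s, push X → (s, bbdbb, XBZ)
  read b, top X: go to q, push ε → (q, bdbb, BZ)
  ε-move, top B: go to s, push X → (s, bdbb, XZ)
  read b, top X: go to q, push ε → (q, dbb, Z)
  read d, top Z: go to s, push XBZ → (s, bb, XBZ)
  read b, top X: go to q, push ε → (q, b, BZ)
  ε-move, top B: go to s, push X → (s, b, XZ)
  read b, top X: go to q, push ε → (q, ε, Z)
All input consumed in state q with stack Z.

Z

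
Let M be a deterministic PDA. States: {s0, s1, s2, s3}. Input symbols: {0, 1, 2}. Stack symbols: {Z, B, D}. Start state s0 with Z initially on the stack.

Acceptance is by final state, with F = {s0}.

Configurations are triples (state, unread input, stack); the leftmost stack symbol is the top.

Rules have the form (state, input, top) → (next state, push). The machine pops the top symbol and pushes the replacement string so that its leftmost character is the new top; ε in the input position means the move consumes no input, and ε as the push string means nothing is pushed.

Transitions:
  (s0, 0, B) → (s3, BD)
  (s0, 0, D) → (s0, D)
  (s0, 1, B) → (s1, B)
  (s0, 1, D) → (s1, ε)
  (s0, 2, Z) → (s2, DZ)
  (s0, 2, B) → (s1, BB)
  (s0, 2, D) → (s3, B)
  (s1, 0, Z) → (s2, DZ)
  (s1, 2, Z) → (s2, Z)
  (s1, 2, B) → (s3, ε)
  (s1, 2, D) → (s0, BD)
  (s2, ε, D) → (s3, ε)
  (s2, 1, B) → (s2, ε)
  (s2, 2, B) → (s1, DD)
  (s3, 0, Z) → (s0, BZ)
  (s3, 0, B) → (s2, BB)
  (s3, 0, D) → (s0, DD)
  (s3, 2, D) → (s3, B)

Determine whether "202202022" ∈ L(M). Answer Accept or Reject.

(s0, 202202022, Z)
  read 2, top Z: go to s2, push DZ → (s2, 02202022, DZ)
  ε-move, top D: go to s3, push ε → (s3, 02202022, Z)
  read 0, top Z: go to s0, push BZ → (s0, 2202022, BZ)
  read 2, top B: go to s1, push BB → (s1, 202022, BBZ)
  read 2, top B: go to s3, push ε → (s3, 02022, BZ)
  read 0, top B: go to s2, push BB → (s2, 2022, BBZ)
  read 2, top B: go to s1, push DD → (s1, 022, DDBZ)
No transition applies at (s1, 022, DDBZ); input not fully consumed.

Reject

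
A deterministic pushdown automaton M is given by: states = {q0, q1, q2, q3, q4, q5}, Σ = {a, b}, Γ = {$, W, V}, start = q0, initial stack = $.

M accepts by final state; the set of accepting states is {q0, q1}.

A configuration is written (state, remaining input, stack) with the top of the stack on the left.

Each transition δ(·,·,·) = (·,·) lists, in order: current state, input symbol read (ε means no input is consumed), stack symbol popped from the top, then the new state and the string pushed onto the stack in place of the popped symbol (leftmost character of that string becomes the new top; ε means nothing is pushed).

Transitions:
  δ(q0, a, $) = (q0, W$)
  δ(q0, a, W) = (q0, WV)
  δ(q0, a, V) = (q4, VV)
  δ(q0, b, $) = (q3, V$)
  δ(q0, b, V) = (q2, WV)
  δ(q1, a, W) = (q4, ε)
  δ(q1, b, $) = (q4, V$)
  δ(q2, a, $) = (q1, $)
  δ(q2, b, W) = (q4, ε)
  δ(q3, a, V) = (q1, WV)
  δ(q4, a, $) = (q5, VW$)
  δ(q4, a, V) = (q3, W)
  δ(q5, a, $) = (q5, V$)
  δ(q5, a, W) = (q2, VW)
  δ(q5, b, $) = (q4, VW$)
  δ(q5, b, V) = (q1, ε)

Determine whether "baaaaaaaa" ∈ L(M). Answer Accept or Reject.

Reject

(q0, baaaaaaaa, $)
  read b, top $: go to q3, push V$ → (q3, aaaaaaaa, V$)
  read a, top V: go to q1, push WV → (q1, aaaaaaa, WV$)
  read a, top W: go to q4, push ε → (q4, aaaaaa, V$)
  read a, top V: go to q3, push W → (q3, aaaaa, W$)
No transition applies at (q3, aaaaa, W$); input not fully consumed.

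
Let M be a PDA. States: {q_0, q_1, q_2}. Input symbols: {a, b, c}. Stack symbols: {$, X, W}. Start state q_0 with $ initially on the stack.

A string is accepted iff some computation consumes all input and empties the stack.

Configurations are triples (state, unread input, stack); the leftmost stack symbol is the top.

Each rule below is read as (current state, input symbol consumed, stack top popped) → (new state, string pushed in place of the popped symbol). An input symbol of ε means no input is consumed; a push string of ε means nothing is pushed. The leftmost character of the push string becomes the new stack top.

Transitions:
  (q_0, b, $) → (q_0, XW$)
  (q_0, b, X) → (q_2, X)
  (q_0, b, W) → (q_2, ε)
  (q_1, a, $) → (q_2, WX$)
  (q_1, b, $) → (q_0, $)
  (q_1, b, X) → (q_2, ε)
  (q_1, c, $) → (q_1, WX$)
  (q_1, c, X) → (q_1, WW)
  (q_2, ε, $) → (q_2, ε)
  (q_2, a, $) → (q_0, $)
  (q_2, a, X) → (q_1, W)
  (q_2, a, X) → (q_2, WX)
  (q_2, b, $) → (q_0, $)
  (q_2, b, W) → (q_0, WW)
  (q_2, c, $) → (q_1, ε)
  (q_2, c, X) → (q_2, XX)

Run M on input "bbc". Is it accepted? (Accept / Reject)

No computation consumes all input and empties the stack.

Reject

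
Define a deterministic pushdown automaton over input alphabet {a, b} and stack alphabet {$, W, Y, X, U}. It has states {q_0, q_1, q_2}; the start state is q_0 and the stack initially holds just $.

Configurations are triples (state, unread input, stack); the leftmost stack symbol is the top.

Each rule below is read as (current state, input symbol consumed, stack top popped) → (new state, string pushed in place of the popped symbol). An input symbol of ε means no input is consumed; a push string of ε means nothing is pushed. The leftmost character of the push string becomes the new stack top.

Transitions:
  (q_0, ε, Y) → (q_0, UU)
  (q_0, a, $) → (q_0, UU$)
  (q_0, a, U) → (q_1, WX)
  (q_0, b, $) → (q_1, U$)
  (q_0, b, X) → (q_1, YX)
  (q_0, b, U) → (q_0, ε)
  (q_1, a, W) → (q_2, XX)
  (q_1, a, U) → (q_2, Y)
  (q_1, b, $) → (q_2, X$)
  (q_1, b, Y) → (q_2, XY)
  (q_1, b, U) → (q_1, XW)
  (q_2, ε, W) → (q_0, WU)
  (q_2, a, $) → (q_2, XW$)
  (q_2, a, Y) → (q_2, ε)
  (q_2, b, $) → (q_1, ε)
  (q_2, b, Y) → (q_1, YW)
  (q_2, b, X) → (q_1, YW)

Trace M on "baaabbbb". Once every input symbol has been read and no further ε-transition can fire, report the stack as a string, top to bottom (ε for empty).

XYWYWW$

(q_0, baaabbbb, $)
  read b, top $: go to q_1, push U$ → (q_1, aaabbbb, U$)
  read a, top U: go to q_2, push Y → (q_2, aabbbb, Y$)
  read a, top Y: go to q_2, push ε → (q_2, abbbb, $)
  read a, top $: go to q_2, push XW$ → (q_2, bbbb, XW$)
  read b, top X: go to q_1, push YW → (q_1, bbb, YWW$)
  read b, top Y: go to q_2, push XY → (q_2, bb, XYWW$)
  read b, top X: go to q_1, push YW → (q_1, b, YWYWW$)
  read b, top Y: go to q_2, push XY → (q_2, ε, XYWYWW$)
All input consumed in state q_2 with stack XYWYWW$.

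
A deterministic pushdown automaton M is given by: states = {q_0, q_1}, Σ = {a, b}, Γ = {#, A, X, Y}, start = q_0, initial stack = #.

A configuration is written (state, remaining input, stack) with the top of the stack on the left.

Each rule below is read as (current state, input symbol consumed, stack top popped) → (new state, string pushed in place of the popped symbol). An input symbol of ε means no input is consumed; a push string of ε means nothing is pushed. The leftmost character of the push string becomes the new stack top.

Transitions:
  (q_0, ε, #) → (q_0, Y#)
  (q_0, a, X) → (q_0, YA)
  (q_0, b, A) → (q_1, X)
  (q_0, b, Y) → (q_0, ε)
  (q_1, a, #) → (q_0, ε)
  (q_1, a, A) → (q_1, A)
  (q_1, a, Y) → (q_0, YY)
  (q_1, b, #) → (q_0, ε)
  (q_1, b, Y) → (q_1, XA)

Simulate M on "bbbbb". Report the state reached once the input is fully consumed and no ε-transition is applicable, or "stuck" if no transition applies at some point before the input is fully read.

(q_0, bbbbb, #)
  ε-move, top #: go to q_0, push Y# → (q_0, bbbbb, Y#)
  read b, top Y: go to q_0, push ε → (q_0, bbbb, #)
  ε-move, top #: go to q_0, push Y# → (q_0, bbbb, Y#)
  read b, top Y: go to q_0, push ε → (q_0, bbb, #)
  ε-move, top #: go to q_0, push Y# → (q_0, bbb, Y#)
  read b, top Y: go to q_0, push ε → (q_0, bb, #)
  ε-move, top #: go to q_0, push Y# → (q_0, bb, Y#)
  read b, top Y: go to q_0, push ε → (q_0, b, #)
  ε-move, top #: go to q_0, push Y# → (q_0, b, Y#)
  read b, top Y: go to q_0, push ε → (q_0, ε, #)
  ε-move, top #: go to q_0, push Y# → (q_0, ε, Y#)
All input consumed; M is in state q_0.

q_0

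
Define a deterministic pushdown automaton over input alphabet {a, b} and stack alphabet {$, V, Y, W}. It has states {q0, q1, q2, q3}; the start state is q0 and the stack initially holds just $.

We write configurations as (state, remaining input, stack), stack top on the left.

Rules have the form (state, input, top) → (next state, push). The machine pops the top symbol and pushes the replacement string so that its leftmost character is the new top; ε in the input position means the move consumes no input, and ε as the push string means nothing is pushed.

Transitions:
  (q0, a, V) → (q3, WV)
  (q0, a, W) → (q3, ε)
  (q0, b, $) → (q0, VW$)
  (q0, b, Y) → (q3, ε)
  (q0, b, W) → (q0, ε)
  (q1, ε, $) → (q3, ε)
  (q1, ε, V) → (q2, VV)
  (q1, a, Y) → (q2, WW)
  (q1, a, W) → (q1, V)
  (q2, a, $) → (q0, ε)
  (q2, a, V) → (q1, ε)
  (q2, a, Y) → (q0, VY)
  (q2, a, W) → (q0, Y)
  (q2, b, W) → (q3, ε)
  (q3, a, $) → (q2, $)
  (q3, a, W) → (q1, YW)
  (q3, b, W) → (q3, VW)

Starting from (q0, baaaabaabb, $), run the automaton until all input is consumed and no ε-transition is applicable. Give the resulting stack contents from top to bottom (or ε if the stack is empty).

(q0, baaaabaabb, $) ⊢ (q0, aaaabaabb, VW$) ⊢ (q3, aaabaabb, WVW$) ⊢ (q1, aabaabb, YWVW$) ⊢ (q2, abaabb, WWWVW$) ⊢ (q0, baabb, YWWVW$) ⊢ (q3, aabb, WWVW$) ⊢ (q1, abb, YWWVW$) ⊢ (q2, bb, WWWWVW$) ⊢ (q3, b, WWWVW$) ⊢ (q3, ε, VWWWVW$)
All input consumed in state q3 with stack VWWWVW$.

VWWWVW$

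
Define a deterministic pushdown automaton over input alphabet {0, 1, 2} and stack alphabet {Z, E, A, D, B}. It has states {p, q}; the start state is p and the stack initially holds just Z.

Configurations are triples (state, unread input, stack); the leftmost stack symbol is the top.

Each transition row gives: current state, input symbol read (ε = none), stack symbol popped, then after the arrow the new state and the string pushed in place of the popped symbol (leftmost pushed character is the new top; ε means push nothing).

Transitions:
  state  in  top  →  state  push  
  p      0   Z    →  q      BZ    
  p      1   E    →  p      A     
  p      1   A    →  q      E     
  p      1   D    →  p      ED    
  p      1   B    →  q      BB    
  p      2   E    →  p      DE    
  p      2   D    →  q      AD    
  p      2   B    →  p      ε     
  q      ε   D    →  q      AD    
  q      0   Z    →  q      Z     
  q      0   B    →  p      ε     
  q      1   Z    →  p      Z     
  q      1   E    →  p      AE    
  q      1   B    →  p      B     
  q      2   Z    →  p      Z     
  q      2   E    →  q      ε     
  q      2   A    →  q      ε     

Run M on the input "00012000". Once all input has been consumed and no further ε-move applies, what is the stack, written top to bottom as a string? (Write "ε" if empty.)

BZ

(p, 00012000, Z)
  read 0, top Z: go to q, push BZ → (q, 0012000, BZ)
  read 0, top B: go to p, push ε → (p, 012000, Z)
  read 0, top Z: go to q, push BZ → (q, 12000, BZ)
  read 1, top B: go to p, push B → (p, 2000, BZ)
  read 2, top B: go to p, push ε → (p, 000, Z)
  read 0, top Z: go to q, push BZ → (q, 00, BZ)
  read 0, top B: go to p, push ε → (p, 0, Z)
  read 0, top Z: go to q, push BZ → (q, ε, BZ)
All input consumed in state q with stack BZ.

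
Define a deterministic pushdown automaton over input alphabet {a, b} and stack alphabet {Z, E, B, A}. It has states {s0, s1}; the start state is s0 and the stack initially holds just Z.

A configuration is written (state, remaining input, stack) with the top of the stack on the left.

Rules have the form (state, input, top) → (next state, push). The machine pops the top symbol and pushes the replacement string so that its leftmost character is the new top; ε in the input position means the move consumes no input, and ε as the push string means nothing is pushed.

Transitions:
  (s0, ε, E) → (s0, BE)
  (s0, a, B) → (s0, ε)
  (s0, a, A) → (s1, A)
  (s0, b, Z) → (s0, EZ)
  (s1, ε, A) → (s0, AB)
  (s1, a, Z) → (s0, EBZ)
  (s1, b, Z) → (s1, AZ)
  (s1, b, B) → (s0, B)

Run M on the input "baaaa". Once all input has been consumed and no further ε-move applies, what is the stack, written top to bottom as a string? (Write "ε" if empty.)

BEZ

(s0, baaaa, Z) ⊢ (s0, aaaa, EZ) ⊢ (s0, aaaa, BEZ) ⊢ (s0, aaa, EZ) ⊢ (s0, aaa, BEZ) ⊢ (s0, aa, EZ) ⊢ (s0, aa, BEZ) ⊢ (s0, a, EZ) ⊢ (s0, a, BEZ) ⊢ (s0, ε, EZ) ⊢ (s0, ε, BEZ)
All input consumed in state s0 with stack BEZ.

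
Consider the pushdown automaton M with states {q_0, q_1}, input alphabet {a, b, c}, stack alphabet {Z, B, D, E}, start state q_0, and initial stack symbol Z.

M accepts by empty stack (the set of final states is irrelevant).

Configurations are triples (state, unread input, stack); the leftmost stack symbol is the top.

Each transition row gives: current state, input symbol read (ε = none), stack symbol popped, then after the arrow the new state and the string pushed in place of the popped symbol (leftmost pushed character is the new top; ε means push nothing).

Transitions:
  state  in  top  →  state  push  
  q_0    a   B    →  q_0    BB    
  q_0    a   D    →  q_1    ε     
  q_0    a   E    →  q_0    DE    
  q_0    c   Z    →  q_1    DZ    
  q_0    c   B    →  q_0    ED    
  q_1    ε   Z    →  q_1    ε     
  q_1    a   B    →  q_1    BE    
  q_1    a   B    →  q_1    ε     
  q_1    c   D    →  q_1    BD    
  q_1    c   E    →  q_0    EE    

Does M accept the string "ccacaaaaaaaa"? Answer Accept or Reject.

Reject

No computation consumes all input and empties the stack.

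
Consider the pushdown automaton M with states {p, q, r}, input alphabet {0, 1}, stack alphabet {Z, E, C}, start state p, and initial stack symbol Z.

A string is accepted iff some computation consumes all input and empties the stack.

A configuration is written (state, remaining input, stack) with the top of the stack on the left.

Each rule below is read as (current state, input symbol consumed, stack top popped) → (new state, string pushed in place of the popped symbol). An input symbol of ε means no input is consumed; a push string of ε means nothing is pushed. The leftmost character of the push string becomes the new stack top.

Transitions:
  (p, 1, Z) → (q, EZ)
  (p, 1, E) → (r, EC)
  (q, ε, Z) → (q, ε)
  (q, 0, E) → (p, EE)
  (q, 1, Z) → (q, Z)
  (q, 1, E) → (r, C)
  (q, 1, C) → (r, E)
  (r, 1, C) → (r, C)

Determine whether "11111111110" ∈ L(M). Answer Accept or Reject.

No computation consumes all input and empties the stack.

Reject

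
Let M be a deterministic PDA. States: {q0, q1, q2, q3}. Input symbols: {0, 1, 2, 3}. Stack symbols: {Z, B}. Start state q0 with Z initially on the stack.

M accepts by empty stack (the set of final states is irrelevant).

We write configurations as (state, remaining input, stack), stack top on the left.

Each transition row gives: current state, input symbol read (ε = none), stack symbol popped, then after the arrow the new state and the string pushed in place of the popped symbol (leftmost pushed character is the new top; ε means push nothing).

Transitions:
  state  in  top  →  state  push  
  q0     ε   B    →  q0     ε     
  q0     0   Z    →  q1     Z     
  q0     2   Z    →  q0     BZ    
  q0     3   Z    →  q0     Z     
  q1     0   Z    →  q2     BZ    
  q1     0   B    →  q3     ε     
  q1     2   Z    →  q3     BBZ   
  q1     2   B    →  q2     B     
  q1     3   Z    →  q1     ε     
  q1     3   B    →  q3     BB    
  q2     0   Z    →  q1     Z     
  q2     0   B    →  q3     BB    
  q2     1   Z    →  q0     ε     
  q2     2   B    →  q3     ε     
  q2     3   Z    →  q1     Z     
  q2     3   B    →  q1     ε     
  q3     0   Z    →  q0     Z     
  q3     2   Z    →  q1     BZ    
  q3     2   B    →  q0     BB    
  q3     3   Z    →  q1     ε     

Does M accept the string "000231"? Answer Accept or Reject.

(q0, 000231, Z)
  read 0, top Z: go to q1, push Z → (q1, 00231, Z)
  read 0, top Z: go to q2, push BZ → (q2, 0231, BZ)
  read 0, top B: go to q3, push BB → (q3, 231, BBZ)
  read 2, top B: go to q0, push BB → (q0, 31, BBBZ)
  ε-move, top B: go to q0, push ε → (q0, 31, BBZ)
  ε-move, top B: go to q0, push ε → (q0, 31, BZ)
  ε-move, top B: go to q0, push ε → (q0, 31, Z)
  read 3, top Z: go to q0, push Z → (q0, 1, Z)
No transition applies at (q0, 1, Z); input not fully consumed.

Reject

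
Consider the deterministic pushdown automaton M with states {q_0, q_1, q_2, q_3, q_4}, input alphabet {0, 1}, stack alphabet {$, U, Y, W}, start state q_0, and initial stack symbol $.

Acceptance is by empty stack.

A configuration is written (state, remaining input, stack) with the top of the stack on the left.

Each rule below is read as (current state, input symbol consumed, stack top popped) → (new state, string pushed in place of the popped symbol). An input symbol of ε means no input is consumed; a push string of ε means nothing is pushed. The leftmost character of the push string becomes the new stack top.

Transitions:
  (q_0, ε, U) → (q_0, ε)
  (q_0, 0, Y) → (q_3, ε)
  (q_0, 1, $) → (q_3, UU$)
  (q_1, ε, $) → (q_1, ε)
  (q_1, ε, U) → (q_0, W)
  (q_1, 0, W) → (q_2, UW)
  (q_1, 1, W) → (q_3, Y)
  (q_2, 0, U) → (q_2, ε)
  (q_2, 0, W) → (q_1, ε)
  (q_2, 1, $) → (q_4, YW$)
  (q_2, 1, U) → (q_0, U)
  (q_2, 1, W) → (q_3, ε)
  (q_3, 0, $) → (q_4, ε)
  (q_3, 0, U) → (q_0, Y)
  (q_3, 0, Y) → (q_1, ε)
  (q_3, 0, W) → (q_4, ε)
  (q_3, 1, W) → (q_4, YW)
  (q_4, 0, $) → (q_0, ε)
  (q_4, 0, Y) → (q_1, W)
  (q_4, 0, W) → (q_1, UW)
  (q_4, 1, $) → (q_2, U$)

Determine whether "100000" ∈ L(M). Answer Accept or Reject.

(q_0, 100000, $) ⊢ (q_3, 00000, UU$) ⊢ (q_0, 0000, YU$) ⊢ (q_3, 000, U$) ⊢ (q_0, 00, Y$) ⊢ (q_3, 0, $) ⊢ (q_4, ε, ε)
All input consumed and the stack is empty.

Accept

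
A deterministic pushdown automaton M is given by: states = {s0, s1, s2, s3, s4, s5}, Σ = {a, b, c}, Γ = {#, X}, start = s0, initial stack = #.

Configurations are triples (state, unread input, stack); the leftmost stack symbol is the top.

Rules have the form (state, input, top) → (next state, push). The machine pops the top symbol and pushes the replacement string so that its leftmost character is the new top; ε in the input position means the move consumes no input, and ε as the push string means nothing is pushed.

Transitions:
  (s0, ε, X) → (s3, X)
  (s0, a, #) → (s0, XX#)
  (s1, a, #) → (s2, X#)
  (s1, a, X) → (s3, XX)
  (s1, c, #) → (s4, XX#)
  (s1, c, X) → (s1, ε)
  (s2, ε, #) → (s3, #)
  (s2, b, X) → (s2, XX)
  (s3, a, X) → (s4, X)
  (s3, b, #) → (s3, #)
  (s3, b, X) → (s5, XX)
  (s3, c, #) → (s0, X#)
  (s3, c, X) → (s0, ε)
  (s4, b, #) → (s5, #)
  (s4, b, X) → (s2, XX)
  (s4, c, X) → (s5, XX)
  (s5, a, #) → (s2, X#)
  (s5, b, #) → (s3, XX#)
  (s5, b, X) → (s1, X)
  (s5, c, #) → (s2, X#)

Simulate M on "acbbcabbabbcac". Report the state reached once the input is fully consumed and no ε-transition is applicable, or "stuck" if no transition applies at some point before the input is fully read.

(s0, acbbcabbabbcac, #)
  read a, top #: go to s0, push XX# → (s0, cbbcabbabbcac, XX#)
  ε-move, top X: go to s3, push X → (s3, cbbcabbabbcac, XX#)
  read c, top X: go to s0, push ε → (s0, bbcabbabbcac, X#)
  ε-move, top X: go to s3, push X → (s3, bbcabbabbcac, X#)
  read b, top X: go to s5, push XX → (s5, bcabbabbcac, XX#)
  read b, top X: go to s1, push X → (s1, cabbabbcac, XX#)
  read c, top X: go to s1, push ε → (s1, abbabbcac, X#)
  read a, top X: go to s3, push XX → (s3, bbabbcac, XX#)
  read b, top X: go to s5, push XX → (s5, babbcac, XXX#)
  read b, top X: go to s1, push X → (s1, abbcac, XXX#)
  read a, top X: go to s3, push XX → (s3, bbcac, XXXX#)
  read b, top X: go to s5, push XX → (s5, bcac, XXXXX#)
  read b, top X: go to s1, push X → (s1, cac, XXXXX#)
  read c, top X: go to s1, push ε → (s1, ac, XXXX#)
  read a, top X: go to s3, push XX → (s3, c, XXXXX#)
  read c, top X: go to s0, push ε → (s0, ε, XXXX#)
  ε-move, top X: go to s3, push X → (s3, ε, XXXX#)
All input consumed; M is in state s3.

s3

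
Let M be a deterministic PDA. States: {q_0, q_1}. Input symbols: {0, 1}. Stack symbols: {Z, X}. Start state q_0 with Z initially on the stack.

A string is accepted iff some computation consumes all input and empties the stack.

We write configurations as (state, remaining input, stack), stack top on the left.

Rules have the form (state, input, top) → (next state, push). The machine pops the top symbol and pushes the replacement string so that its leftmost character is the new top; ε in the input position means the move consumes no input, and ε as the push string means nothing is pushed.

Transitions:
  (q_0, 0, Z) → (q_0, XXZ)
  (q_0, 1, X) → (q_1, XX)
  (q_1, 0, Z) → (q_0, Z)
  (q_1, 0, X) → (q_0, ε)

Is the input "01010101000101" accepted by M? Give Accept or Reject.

Reject

(q_0, 01010101000101, Z) ⊢ (q_0, 1010101000101, XXZ) ⊢ (q_1, 010101000101, XXXZ) ⊢ (q_0, 10101000101, XXZ) ⊢ (q_1, 0101000101, XXXZ) ⊢ (q_0, 101000101, XXZ) ⊢ (q_1, 01000101, XXXZ) ⊢ (q_0, 1000101, XXZ) ⊢ (q_1, 000101, XXXZ) ⊢ (q_0, 00101, XXZ)
No transition applies at (q_0, 00101, XXZ); input not fully consumed.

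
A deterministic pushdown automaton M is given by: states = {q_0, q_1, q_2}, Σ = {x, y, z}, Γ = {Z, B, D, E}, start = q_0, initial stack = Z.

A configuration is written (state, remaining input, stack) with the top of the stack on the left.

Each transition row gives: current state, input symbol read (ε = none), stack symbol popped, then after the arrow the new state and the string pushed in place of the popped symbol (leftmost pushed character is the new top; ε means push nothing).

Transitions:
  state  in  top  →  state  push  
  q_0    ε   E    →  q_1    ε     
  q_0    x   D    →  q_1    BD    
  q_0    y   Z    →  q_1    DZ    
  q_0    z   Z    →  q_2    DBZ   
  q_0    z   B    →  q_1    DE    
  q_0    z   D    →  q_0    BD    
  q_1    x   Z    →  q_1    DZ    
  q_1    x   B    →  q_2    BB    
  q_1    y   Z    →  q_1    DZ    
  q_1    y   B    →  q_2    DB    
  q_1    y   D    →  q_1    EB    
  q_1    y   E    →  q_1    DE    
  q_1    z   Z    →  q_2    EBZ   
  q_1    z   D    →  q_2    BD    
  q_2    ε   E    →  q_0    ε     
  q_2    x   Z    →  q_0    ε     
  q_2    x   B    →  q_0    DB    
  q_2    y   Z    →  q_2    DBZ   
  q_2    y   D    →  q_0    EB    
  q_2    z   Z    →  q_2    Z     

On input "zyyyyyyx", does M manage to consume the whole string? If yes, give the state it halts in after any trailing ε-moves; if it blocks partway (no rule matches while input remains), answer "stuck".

(q_0, zyyyyyyx, Z) ⊢ (q_2, yyyyyyx, DBZ) ⊢ (q_0, yyyyyx, EBBZ) ⊢ (q_1, yyyyyx, BBZ) ⊢ (q_2, yyyyx, DBBZ) ⊢ (q_0, yyyx, EBBBZ) ⊢ (q_1, yyyx, BBBZ) ⊢ (q_2, yyx, DBBBZ) ⊢ (q_0, yx, EBBBBZ) ⊢ (q_1, yx, BBBBZ) ⊢ (q_2, x, DBBBBZ)
No transition for (q_2, x, top D); M blocks with input x remaining.

stuck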